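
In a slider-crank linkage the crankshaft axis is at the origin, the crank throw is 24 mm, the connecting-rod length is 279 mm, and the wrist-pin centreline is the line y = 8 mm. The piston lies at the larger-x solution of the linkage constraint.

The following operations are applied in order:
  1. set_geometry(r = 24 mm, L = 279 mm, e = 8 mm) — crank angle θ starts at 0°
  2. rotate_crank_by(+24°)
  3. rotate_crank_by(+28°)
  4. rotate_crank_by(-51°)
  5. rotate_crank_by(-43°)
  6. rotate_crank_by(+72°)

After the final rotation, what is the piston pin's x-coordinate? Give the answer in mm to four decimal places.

set_geometry: r = 24 mm, L = 279 mm, e = 8 mm; θ ← 0°
rotate_crank_by(+24°): θ ← 0° +24° = 24°
rotate_crank_by(+28°): θ ← 24° +28° = 52°
rotate_crank_by(-51°): θ ← 52° -51° = 1°
rotate_crank_by(-43°): θ ← 1° -43° = -42°
rotate_crank_by(+72°): θ ← -42° +72° = 30°
crank pin P = (r cos θ, r sin θ) = (20.784610, 12.000000)
h = r sin θ − e = 12.000000 − 8 = 4.000000
x = r cos θ + √(L² − h²) = 20.784610 + √(77841.0 − 16.0000) = 20.784610 + 278.971325 = 299.755934

299.7559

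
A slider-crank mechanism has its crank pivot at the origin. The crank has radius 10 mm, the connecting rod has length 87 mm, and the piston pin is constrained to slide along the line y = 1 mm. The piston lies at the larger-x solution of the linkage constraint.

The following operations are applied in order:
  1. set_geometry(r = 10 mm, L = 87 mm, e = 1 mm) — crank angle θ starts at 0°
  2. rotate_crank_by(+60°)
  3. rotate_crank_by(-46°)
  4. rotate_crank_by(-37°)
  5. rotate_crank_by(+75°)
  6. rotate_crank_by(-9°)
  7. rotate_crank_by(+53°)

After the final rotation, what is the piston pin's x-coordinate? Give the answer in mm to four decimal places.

85.4936

set_geometry: r = 10 mm, L = 87 mm, e = 1 mm; θ ← 0°
rotate_crank_by(+60°): θ ← 0° +60° = 60°
rotate_crank_by(-46°): θ ← 60° -46° = 14°
rotate_crank_by(-37°): θ ← 14° -37° = -23°
rotate_crank_by(+75°): θ ← -23° +75° = 52°
rotate_crank_by(-9°): θ ← 52° -9° = 43°
rotate_crank_by(+53°): θ ← 43° +53° = 96°
crank pin P = (r cos θ, r sin θ) = (-1.045285, 9.945219)
h = r sin θ − e = 9.945219 − 1 = 8.945219
x = r cos θ + √(L² − h²) = -1.045285 + √(7569.0 − 80.0169) = -1.045285 + 86.538911 = 85.493626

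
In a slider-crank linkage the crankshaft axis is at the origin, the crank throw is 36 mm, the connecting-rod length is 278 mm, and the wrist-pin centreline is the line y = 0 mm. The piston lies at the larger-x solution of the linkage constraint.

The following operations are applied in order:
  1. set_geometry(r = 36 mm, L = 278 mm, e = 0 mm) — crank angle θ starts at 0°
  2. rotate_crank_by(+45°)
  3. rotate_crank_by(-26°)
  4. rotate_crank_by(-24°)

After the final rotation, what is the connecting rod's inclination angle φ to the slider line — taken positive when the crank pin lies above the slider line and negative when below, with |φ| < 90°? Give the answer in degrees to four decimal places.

-0.6467

set_geometry: r = 36 mm, L = 278 mm, e = 0 mm; θ ← 0°
rotate_crank_by(+45°): θ ← 0° +45° = 45°
rotate_crank_by(-26°): θ ← 45° -26° = 19°
rotate_crank_by(-24°): θ ← 19° -24° = -5°
crank pin P = (r cos θ, r sin θ) = (35.863009, -3.137607)
h = r sin θ − e = -3.137607 − 0 = -3.137607
sin φ = h / L = -3.137607 / 278 = -0.01128636
φ = arcsin(-0.01128636) = -0.646674°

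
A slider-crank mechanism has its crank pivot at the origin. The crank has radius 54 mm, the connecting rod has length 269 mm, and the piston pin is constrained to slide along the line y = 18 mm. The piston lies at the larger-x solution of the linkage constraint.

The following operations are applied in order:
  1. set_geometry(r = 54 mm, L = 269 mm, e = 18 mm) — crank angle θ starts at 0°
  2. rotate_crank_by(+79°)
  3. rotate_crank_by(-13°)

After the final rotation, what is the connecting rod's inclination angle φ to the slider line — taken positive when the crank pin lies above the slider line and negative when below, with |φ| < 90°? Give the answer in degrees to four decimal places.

6.6886

set_geometry: r = 54 mm, L = 269 mm, e = 18 mm; θ ← 0°
rotate_crank_by(+79°): θ ← 0° +79° = 79°
rotate_crank_by(-13°): θ ← 79° -13° = 66°
crank pin P = (r cos θ, r sin θ) = (21.963779, 49.331455)
h = r sin θ − e = 49.331455 − 18 = 31.331455
sin φ = h / L = 31.331455 / 269 = 0.11647381
φ = arcsin(0.11647381) = 6.688639°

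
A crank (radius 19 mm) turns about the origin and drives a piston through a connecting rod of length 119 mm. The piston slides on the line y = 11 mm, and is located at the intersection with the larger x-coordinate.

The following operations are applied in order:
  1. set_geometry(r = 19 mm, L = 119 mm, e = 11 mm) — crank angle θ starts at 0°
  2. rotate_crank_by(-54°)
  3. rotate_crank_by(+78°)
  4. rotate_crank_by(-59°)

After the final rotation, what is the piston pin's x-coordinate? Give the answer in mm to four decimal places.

set_geometry: r = 19 mm, L = 119 mm, e = 11 mm; θ ← 0°
rotate_crank_by(-54°): θ ← 0° -54° = -54°
rotate_crank_by(+78°): θ ← -54° +78° = 24°
rotate_crank_by(-59°): θ ← 24° -59° = -35°
crank pin P = (r cos θ, r sin θ) = (15.563889, -10.897952)
h = r sin θ − e = -10.897952 − 11 = -21.897952
x = r cos θ + √(L² − h²) = 15.563889 + √(14161.0 − 479.5203) = 15.563889 + 116.967857 = 132.531746

132.5317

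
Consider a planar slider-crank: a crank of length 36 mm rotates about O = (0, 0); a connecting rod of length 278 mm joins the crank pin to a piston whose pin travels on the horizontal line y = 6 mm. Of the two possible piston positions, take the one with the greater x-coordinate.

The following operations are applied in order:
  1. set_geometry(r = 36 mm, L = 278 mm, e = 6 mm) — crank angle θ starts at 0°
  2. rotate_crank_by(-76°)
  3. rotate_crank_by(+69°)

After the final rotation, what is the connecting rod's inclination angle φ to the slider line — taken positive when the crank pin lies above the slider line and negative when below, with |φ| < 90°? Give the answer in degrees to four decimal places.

-2.1413

set_geometry: r = 36 mm, L = 278 mm, e = 6 mm; θ ← 0°
rotate_crank_by(-76°): θ ← 0° -76° = -76°
rotate_crank_by(+69°): θ ← -76° +69° = -7°
crank pin P = (r cos θ, r sin θ) = (35.731661, -4.387296)
h = r sin θ − e = -4.387296 − 6 = -10.387296
sin φ = h / L = -10.387296 / 278 = -0.03736438
φ = arcsin(-0.03736438) = -2.141319°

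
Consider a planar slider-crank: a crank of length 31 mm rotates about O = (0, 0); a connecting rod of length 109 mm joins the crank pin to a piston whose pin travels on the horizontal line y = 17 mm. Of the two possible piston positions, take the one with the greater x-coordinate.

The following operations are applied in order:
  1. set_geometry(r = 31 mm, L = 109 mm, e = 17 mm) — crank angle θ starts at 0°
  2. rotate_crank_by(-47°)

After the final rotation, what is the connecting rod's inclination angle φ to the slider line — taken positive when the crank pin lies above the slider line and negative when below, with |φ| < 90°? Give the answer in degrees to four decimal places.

set_geometry: r = 31 mm, L = 109 mm, e = 17 mm; θ ← 0°
rotate_crank_by(-47°): θ ← 0° -47° = -47°
crank pin P = (r cos θ, r sin θ) = (21.141949, -22.671965)
h = r sin θ − e = -22.671965 − 17 = -39.671965
sin φ = h / L = -39.671965 / 109 = -0.36396298
φ = arcsin(-0.36396298) = -21.343777°

-21.3438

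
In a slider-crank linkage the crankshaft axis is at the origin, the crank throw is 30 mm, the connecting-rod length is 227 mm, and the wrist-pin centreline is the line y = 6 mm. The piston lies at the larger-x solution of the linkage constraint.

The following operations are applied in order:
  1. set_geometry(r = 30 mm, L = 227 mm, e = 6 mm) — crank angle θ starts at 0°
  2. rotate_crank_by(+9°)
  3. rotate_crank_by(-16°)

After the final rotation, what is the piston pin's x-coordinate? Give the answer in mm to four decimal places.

256.5709

set_geometry: r = 30 mm, L = 227 mm, e = 6 mm; θ ← 0°
rotate_crank_by(+9°): θ ← 0° +9° = 9°
rotate_crank_by(-16°): θ ← 9° -16° = -7°
crank pin P = (r cos θ, r sin θ) = (29.776385, -3.656080)
h = r sin θ − e = -3.656080 − 6 = -9.656080
x = r cos θ + √(L² − h²) = 29.776385 + √(51529.0 − 93.2399) = 29.776385 + 226.794533 = 256.570917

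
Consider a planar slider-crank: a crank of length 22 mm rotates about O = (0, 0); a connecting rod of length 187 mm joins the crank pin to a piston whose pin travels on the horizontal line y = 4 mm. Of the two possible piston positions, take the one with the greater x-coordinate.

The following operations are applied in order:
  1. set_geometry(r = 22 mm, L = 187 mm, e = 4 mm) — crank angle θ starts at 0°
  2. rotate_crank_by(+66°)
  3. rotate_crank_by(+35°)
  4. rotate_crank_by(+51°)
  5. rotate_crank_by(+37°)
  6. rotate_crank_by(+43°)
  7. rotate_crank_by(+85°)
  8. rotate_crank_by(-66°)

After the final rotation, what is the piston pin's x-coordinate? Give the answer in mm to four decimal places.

set_geometry: r = 22 mm, L = 187 mm, e = 4 mm; θ ← 0°
rotate_crank_by(+66°): θ ← 0° +66° = 66°
rotate_crank_by(+35°): θ ← 66° +35° = 101°
rotate_crank_by(+51°): θ ← 101° +51° = 152°
rotate_crank_by(+37°): θ ← 152° +37° = 189°
rotate_crank_by(+43°): θ ← 189° +43° = 232°
rotate_crank_by(+85°): θ ← 232° +85° = 317°
rotate_crank_by(-66°): θ ← 317° -66° = 251°
crank pin P = (r cos θ, r sin θ) = (-7.162499, -20.801409)
h = r sin θ − e = -20.801409 − 4 = -24.801409
x = r cos θ + √(L² − h²) = -7.162499 + √(34969.0 − 615.1099) = -7.162499 + 185.348024 = 178.185525

178.1855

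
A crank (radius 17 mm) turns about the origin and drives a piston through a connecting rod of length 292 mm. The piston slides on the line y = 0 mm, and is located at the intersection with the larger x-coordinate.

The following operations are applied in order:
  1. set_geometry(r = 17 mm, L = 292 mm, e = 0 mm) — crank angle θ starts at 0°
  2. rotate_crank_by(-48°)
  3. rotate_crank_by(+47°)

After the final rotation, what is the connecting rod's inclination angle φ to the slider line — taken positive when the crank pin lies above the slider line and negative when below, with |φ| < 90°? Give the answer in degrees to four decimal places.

set_geometry: r = 17 mm, L = 292 mm, e = 0 mm; θ ← 0°
rotate_crank_by(-48°): θ ← 0° -48° = -48°
rotate_crank_by(+47°): θ ← -48° +47° = -1°
crank pin P = (r cos θ, r sin θ) = (16.997411, -0.296691)
h = r sin θ − e = -0.296691 − 0 = -0.296691
sin φ = h / L = -0.296691 / 292 = -0.00101606
φ = arcsin(-0.00101606) = -0.058216°

-0.0582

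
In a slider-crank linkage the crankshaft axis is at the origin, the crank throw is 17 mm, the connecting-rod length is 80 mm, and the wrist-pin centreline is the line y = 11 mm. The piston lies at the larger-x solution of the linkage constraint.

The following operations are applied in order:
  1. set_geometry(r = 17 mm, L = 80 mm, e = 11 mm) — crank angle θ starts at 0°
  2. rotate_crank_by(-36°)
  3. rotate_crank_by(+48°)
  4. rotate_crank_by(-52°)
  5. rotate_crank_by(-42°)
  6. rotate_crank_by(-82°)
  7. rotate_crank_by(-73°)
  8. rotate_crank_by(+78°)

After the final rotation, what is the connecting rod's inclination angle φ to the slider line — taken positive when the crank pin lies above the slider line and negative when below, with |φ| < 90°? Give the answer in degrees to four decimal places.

-12.3365

set_geometry: r = 17 mm, L = 80 mm, e = 11 mm; θ ← 0°
rotate_crank_by(-36°): θ ← 0° -36° = -36°
rotate_crank_by(+48°): θ ← -36° +48° = 12°
rotate_crank_by(-52°): θ ← 12° -52° = -40°
rotate_crank_by(-42°): θ ← -40° -42° = -82°
rotate_crank_by(-82°): θ ← -82° -82° = -164°
rotate_crank_by(-73°): θ ← -164° -73° = -237°
rotate_crank_by(+78°): θ ← -237° +78° = -159°
crank pin P = (r cos θ, r sin θ) = (-15.870867, -6.092255)
h = r sin θ − e = -6.092255 − 11 = -17.092255
sin φ = h / L = -17.092255 / 80 = -0.21365319
φ = arcsin(-0.21365319) = -12.336525°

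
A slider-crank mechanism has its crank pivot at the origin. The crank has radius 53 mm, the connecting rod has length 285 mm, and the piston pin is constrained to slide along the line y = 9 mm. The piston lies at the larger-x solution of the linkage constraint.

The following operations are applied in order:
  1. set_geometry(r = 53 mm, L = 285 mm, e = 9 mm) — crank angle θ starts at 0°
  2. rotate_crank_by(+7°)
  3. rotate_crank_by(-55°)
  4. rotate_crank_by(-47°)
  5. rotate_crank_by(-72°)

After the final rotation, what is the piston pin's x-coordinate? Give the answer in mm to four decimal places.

232.5894

set_geometry: r = 53 mm, L = 285 mm, e = 9 mm; θ ← 0°
rotate_crank_by(+7°): θ ← 0° +7° = 7°
rotate_crank_by(-55°): θ ← 7° -55° = -48°
rotate_crank_by(-47°): θ ← -48° -47° = -95°
rotate_crank_by(-72°): θ ← -95° -72° = -167°
crank pin P = (r cos θ, r sin θ) = (-51.641613, -11.922406)
h = r sin θ − e = -11.922406 − 9 = -20.922406
x = r cos θ + √(L² − h²) = -51.641613 + √(81225.0 − 437.7471) = -51.641613 + 284.230985 = 232.589372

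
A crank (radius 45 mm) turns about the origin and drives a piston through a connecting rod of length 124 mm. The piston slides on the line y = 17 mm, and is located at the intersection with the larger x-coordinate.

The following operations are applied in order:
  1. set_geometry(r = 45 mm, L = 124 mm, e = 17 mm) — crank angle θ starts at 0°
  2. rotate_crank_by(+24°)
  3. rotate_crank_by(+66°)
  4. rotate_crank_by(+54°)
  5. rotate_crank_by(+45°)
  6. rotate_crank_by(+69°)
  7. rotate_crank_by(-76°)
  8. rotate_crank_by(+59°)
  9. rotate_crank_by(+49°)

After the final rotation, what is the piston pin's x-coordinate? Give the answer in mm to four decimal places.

set_geometry: r = 45 mm, L = 124 mm, e = 17 mm; θ ← 0°
rotate_crank_by(+24°): θ ← 0° +24° = 24°
rotate_crank_by(+66°): θ ← 24° +66° = 90°
rotate_crank_by(+54°): θ ← 90° +54° = 144°
rotate_crank_by(+45°): θ ← 144° +45° = 189°
rotate_crank_by(+69°): θ ← 189° +69° = 258°
rotate_crank_by(-76°): θ ← 258° -76° = 182°
rotate_crank_by(+59°): θ ← 182° +59° = 241°
rotate_crank_by(+49°): θ ← 241° +49° = 290°
crank pin P = (r cos θ, r sin θ) = (15.390906, -42.286168)
h = r sin θ − e = -42.286168 − 17 = -59.286168
x = r cos θ + √(L² − h²) = 15.390906 + √(15376.0 − 3514.8497) = 15.390906 + 108.908908 = 124.299815

124.2998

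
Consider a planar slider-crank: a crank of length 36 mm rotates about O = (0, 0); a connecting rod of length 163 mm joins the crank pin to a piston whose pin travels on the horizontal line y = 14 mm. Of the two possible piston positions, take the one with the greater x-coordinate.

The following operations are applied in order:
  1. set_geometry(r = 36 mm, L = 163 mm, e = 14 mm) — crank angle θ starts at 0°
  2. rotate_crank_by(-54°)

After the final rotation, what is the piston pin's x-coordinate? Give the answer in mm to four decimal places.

set_geometry: r = 36 mm, L = 163 mm, e = 14 mm; θ ← 0°
rotate_crank_by(-54°): θ ← 0° -54° = -54°
crank pin P = (r cos θ, r sin θ) = (21.160269, -29.124612)
h = r sin θ − e = -29.124612 − 14 = -43.124612
x = r cos θ + √(L² − h²) = 21.160269 + √(26569.0 − 1859.7321) = 21.160269 + 157.191819 = 178.352088

178.3521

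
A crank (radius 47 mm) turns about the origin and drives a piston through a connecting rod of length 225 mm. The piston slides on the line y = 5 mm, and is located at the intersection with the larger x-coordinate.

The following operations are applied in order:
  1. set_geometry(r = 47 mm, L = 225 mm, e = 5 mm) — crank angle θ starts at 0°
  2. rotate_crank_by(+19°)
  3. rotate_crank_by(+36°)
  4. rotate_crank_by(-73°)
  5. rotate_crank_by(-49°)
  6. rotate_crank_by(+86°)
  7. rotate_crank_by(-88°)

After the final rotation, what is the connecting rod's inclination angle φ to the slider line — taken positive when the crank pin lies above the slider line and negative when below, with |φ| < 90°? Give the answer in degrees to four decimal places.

set_geometry: r = 47 mm, L = 225 mm, e = 5 mm; θ ← 0°
rotate_crank_by(+19°): θ ← 0° +19° = 19°
rotate_crank_by(+36°): θ ← 19° +36° = 55°
rotate_crank_by(-73°): θ ← 55° -73° = -18°
rotate_crank_by(-49°): θ ← -18° -49° = -67°
rotate_crank_by(+86°): θ ← -67° +86° = 19°
rotate_crank_by(-88°): θ ← 19° -88° = -69°
crank pin P = (r cos θ, r sin θ) = (16.843294, -43.878280)
h = r sin θ − e = -43.878280 − 5 = -48.878280
sin φ = h / L = -48.878280 / 225 = -0.21723680
φ = arcsin(-0.21723680) = -12.546789°

-12.5468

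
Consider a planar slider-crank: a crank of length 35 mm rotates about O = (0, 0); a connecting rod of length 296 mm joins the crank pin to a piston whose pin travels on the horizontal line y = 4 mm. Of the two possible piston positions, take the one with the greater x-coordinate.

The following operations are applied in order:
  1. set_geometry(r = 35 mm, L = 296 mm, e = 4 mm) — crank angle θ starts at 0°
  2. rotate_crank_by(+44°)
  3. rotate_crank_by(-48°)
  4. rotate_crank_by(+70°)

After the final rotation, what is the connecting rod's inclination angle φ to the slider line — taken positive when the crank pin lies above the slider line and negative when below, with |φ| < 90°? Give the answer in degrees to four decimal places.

5.4229

set_geometry: r = 35 mm, L = 296 mm, e = 4 mm; θ ← 0°
rotate_crank_by(+44°): θ ← 0° +44° = 44°
rotate_crank_by(-48°): θ ← 44° -48° = -4°
rotate_crank_by(+70°): θ ← -4° +70° = 66°
crank pin P = (r cos θ, r sin θ) = (14.235783, 31.974091)
h = r sin θ − e = 31.974091 − 4 = 27.974091
sin φ = h / L = 27.974091 / 296 = 0.09450706
φ = arcsin(0.09450706) = 5.422949°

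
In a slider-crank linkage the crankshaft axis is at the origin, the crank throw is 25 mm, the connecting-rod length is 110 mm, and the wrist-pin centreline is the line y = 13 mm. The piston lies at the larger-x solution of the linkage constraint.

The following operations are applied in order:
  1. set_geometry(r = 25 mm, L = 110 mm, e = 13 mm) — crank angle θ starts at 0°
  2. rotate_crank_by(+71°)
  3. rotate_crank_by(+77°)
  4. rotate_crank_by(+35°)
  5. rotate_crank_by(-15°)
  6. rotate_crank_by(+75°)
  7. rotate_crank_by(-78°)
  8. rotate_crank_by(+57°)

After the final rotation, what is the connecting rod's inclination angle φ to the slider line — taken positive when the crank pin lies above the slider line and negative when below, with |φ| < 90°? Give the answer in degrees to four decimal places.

set_geometry: r = 25 mm, L = 110 mm, e = 13 mm; θ ← 0°
rotate_crank_by(+71°): θ ← 0° +71° = 71°
rotate_crank_by(+77°): θ ← 71° +77° = 148°
rotate_crank_by(+35°): θ ← 148° +35° = 183°
rotate_crank_by(-15°): θ ← 183° -15° = 168°
rotate_crank_by(+75°): θ ← 168° +75° = 243°
rotate_crank_by(-78°): θ ← 243° -78° = 165°
rotate_crank_by(+57°): θ ← 165° +57° = 222°
crank pin P = (r cos θ, r sin θ) = (-18.578621, -16.728265)
h = r sin θ − e = -16.728265 − 13 = -29.728265
sin φ = h / L = -29.728265 / 110 = -0.27025696
φ = arcsin(-0.27025696) = -15.679558°

-15.6796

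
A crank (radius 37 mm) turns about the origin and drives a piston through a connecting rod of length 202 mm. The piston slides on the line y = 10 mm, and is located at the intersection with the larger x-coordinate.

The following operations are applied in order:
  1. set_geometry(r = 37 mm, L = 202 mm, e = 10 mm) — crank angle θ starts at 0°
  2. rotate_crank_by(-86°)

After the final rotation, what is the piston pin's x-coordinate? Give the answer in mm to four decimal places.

set_geometry: r = 37 mm, L = 202 mm, e = 10 mm; θ ← 0°
rotate_crank_by(-86°): θ ← 0° -86° = -86°
crank pin P = (r cos θ, r sin θ) = (2.580990, -36.909870)
h = r sin θ − e = -36.909870 − 10 = -46.909870
x = r cos θ + √(L² − h²) = 2.580990 + √(40804.0 − 2200.5359) = 2.580990 + 196.477643 = 199.058632

199.0586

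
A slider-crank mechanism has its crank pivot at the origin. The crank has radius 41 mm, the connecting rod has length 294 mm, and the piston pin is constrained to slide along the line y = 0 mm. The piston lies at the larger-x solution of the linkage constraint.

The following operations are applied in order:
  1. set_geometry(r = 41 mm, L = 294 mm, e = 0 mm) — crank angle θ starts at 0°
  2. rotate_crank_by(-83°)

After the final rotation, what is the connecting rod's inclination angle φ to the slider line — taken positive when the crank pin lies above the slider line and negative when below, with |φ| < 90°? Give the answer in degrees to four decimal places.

set_geometry: r = 41 mm, L = 294 mm, e = 0 mm; θ ← 0°
rotate_crank_by(-83°): θ ← 0° -83° = -83°
crank pin P = (r cos θ, r sin θ) = (4.996643, -40.694392)
h = r sin θ − e = -40.694392 − 0 = -40.694392
sin φ = h / L = -40.694392 / 294 = -0.13841630
φ = arcsin(-0.13841630) = -7.956215°

-7.9562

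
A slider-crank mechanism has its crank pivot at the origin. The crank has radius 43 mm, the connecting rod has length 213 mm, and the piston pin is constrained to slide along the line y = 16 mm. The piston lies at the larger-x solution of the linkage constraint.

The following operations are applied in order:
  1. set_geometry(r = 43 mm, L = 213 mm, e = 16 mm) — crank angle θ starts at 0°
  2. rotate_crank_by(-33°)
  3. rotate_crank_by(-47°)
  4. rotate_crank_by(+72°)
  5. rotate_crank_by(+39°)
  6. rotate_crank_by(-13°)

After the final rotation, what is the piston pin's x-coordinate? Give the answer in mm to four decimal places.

253.8782

set_geometry: r = 43 mm, L = 213 mm, e = 16 mm; θ ← 0°
rotate_crank_by(-33°): θ ← 0° -33° = -33°
rotate_crank_by(-47°): θ ← -33° -47° = -80°
rotate_crank_by(+72°): θ ← -80° +72° = -8°
rotate_crank_by(+39°): θ ← -8° +39° = 31°
rotate_crank_by(-13°): θ ← 31° -13° = 18°
crank pin P = (r cos θ, r sin θ) = (40.895430, 13.287731)
h = r sin θ − e = 13.287731 − 16 = -2.712269
x = r cos θ + √(L² − h²) = 40.895430 + √(45369.0 − 7.3564) = 40.895430 + 212.982731 = 253.878161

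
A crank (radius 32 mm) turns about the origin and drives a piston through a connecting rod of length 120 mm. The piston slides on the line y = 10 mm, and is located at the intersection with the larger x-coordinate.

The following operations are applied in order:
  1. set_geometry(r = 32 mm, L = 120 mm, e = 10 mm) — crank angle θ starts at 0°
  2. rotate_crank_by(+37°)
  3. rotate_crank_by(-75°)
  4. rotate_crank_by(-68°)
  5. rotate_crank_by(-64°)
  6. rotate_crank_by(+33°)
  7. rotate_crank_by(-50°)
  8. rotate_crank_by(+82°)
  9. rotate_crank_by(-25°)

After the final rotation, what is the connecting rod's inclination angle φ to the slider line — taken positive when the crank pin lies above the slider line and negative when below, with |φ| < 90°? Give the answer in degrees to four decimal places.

set_geometry: r = 32 mm, L = 120 mm, e = 10 mm; θ ← 0°
rotate_crank_by(+37°): θ ← 0° +37° = 37°
rotate_crank_by(-75°): θ ← 37° -75° = -38°
rotate_crank_by(-68°): θ ← -38° -68° = -106°
rotate_crank_by(-64°): θ ← -106° -64° = -170°
rotate_crank_by(+33°): θ ← -170° +33° = -137°
rotate_crank_by(-50°): θ ← -137° -50° = -187°
rotate_crank_by(+82°): θ ← -187° +82° = -105°
rotate_crank_by(-25°): θ ← -105° -25° = -130°
crank pin P = (r cos θ, r sin θ) = (-20.569204, -24.513422)
h = r sin θ − e = -24.513422 − 10 = -34.513422
sin φ = h / L = -34.513422 / 120 = -0.28761185
φ = arcsin(-0.28761185) = -16.715035°

-16.7150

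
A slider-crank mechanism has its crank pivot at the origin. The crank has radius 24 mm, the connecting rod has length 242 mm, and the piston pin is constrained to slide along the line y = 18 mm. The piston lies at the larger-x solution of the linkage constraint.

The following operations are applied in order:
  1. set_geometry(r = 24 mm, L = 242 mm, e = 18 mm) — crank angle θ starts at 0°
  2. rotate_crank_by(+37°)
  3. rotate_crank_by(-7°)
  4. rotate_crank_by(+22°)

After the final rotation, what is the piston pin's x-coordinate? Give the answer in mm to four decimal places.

set_geometry: r = 24 mm, L = 242 mm, e = 18 mm; θ ← 0°
rotate_crank_by(+37°): θ ← 0° +37° = 37°
rotate_crank_by(-7°): θ ← 37° -7° = 30°
rotate_crank_by(+22°): θ ← 30° +22° = 52°
crank pin P = (r cos θ, r sin θ) = (14.775875, 18.912258)
h = r sin θ − e = 18.912258 − 18 = 0.912258
x = r cos θ + √(L² − h²) = 14.775875 + √(58564.0 − 0.8322) = 14.775875 + 241.998281 = 256.774156

256.7742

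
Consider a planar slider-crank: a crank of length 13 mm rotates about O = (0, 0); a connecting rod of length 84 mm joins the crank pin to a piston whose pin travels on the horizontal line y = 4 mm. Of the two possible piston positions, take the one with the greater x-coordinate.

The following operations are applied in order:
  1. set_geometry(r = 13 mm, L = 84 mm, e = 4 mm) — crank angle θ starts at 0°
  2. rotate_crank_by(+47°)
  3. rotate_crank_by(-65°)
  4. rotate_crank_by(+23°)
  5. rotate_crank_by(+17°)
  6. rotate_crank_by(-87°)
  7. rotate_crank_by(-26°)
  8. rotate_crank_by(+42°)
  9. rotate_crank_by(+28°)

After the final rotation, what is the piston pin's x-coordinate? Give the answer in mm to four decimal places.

95.6891

set_geometry: r = 13 mm, L = 84 mm, e = 4 mm; θ ← 0°
rotate_crank_by(+47°): θ ← 0° +47° = 47°
rotate_crank_by(-65°): θ ← 47° -65° = -18°
rotate_crank_by(+23°): θ ← -18° +23° = 5°
rotate_crank_by(+17°): θ ← 5° +17° = 22°
rotate_crank_by(-87°): θ ← 22° -87° = -65°
rotate_crank_by(-26°): θ ← -65° -26° = -91°
rotate_crank_by(+42°): θ ← -91° +42° = -49°
rotate_crank_by(+28°): θ ← -49° +28° = -21°
crank pin P = (r cos θ, r sin θ) = (12.136546, -4.658783)
h = r sin θ − e = -4.658783 − 4 = -8.658783
x = r cos θ + √(L² − h²) = 12.136546 + √(7056.0 − 74.9745) = 12.136546 + 83.552531 = 95.689077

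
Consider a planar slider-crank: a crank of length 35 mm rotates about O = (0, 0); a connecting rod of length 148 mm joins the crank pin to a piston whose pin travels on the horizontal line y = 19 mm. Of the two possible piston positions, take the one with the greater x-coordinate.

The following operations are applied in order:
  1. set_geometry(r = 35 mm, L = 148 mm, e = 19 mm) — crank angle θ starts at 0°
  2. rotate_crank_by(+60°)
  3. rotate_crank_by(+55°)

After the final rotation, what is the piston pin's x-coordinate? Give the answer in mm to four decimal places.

132.6607

set_geometry: r = 35 mm, L = 148 mm, e = 19 mm; θ ← 0°
rotate_crank_by(+60°): θ ← 0° +60° = 60°
rotate_crank_by(+55°): θ ← 60° +55° = 115°
crank pin P = (r cos θ, r sin θ) = (-14.791639, 31.720773)
h = r sin θ − e = 31.720773 − 19 = 12.720773
x = r cos θ + √(L² − h²) = -14.791639 + √(21904.0 − 161.8181) = -14.791639 + 147.452304 = 132.660665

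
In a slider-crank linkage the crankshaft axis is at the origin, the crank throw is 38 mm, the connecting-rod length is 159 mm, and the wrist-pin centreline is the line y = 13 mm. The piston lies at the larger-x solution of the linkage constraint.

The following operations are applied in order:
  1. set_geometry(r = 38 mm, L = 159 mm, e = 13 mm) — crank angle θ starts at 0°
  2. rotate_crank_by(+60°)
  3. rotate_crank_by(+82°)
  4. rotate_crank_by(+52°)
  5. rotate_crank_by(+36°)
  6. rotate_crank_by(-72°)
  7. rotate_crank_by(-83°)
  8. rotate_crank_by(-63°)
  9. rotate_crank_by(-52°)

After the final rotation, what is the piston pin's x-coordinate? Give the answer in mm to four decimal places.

183.6422

set_geometry: r = 38 mm, L = 159 mm, e = 13 mm; θ ← 0°
rotate_crank_by(+60°): θ ← 0° +60° = 60°
rotate_crank_by(+82°): θ ← 60° +82° = 142°
rotate_crank_by(+52°): θ ← 142° +52° = 194°
rotate_crank_by(+36°): θ ← 194° +36° = 230°
rotate_crank_by(-72°): θ ← 230° -72° = 158°
rotate_crank_by(-83°): θ ← 158° -83° = 75°
rotate_crank_by(-63°): θ ← 75° -63° = 12°
rotate_crank_by(-52°): θ ← 12° -52° = -40°
crank pin P = (r cos θ, r sin θ) = (29.109689, -24.425929)
h = r sin θ − e = -24.425929 − 13 = -37.425929
x = r cos θ + √(L² − h²) = 29.109689 + √(25281.0 − 1400.7002) = 29.109689 + 154.532520 = 183.642209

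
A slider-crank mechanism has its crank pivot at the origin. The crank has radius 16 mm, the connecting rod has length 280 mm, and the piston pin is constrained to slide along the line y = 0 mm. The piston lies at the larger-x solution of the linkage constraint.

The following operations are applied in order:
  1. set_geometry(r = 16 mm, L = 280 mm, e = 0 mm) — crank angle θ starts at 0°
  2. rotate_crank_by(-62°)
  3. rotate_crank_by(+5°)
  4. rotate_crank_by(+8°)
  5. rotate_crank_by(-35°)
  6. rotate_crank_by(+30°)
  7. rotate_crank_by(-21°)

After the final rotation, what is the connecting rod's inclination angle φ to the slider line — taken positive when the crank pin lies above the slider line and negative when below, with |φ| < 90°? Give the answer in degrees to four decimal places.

set_geometry: r = 16 mm, L = 280 mm, e = 0 mm; θ ← 0°
rotate_crank_by(-62°): θ ← 0° -62° = -62°
rotate_crank_by(+5°): θ ← -62° +5° = -57°
rotate_crank_by(+8°): θ ← -57° +8° = -49°
rotate_crank_by(-35°): θ ← -49° -35° = -84°
rotate_crank_by(+30°): θ ← -84° +30° = -54°
rotate_crank_by(-21°): θ ← -54° -21° = -75°
crank pin P = (r cos θ, r sin θ) = (4.141105, -15.454813)
h = r sin θ − e = -15.454813 − 0 = -15.454813
sin φ = h / L = -15.454813 / 280 = -0.05519576
φ = arcsin(-0.05519576) = -3.164092°

-3.1641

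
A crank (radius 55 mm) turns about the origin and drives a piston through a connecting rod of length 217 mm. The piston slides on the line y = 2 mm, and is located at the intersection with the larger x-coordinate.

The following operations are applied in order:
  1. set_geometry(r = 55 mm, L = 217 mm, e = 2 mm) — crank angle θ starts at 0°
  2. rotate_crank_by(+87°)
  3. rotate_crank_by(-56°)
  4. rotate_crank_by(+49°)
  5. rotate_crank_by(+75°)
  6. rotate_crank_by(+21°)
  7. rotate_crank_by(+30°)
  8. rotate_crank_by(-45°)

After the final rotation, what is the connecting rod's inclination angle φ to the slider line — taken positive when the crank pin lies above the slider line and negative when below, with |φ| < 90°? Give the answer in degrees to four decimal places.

4.2036

set_geometry: r = 55 mm, L = 217 mm, e = 2 mm; θ ← 0°
rotate_crank_by(+87°): θ ← 0° +87° = 87°
rotate_crank_by(-56°): θ ← 87° -56° = 31°
rotate_crank_by(+49°): θ ← 31° +49° = 80°
rotate_crank_by(+75°): θ ← 80° +75° = 155°
rotate_crank_by(+21°): θ ← 155° +21° = 176°
rotate_crank_by(+30°): θ ← 176° +30° = 206°
rotate_crank_by(-45°): θ ← 206° -45° = 161°
crank pin P = (r cos θ, r sin θ) = (-52.003522, 17.906248)
h = r sin θ − e = 17.906248 − 2 = 15.906248
sin φ = h / L = 15.906248 / 217 = 0.07330068
φ = arcsin(0.07330068) = 4.203590°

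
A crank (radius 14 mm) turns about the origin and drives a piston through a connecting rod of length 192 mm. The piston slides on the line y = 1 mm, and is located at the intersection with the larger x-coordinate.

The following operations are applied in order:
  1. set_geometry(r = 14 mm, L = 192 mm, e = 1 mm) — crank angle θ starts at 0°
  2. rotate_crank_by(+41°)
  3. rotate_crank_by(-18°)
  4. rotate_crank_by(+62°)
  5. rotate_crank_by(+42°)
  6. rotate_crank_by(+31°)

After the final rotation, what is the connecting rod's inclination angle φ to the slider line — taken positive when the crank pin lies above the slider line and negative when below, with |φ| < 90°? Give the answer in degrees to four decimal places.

1.2667

set_geometry: r = 14 mm, L = 192 mm, e = 1 mm; θ ← 0°
rotate_crank_by(+41°): θ ← 0° +41° = 41°
rotate_crank_by(-18°): θ ← 41° -18° = 23°
rotate_crank_by(+62°): θ ← 23° +62° = 85°
rotate_crank_by(+42°): θ ← 85° +42° = 127°
rotate_crank_by(+31°): θ ← 127° +31° = 158°
crank pin P = (r cos θ, r sin θ) = (-12.980574, 5.244492)
h = r sin θ − e = 5.244492 − 1 = 4.244492
sin φ = h / L = 4.244492 / 192 = 0.02210673
φ = arcsin(0.02210673) = 1.266726°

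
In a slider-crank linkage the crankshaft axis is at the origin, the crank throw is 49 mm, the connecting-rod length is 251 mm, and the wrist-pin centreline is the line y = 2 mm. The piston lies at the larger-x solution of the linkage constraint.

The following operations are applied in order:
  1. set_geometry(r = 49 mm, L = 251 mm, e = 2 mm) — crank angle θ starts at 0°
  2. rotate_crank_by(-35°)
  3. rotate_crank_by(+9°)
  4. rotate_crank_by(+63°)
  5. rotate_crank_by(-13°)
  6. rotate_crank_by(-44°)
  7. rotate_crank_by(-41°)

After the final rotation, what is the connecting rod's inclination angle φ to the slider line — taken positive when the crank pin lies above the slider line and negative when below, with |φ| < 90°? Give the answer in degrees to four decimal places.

-10.2947

set_geometry: r = 49 mm, L = 251 mm, e = 2 mm; θ ← 0°
rotate_crank_by(-35°): θ ← 0° -35° = -35°
rotate_crank_by(+9°): θ ← -35° +9° = -26°
rotate_crank_by(+63°): θ ← -26° +63° = 37°
rotate_crank_by(-13°): θ ← 37° -13° = 24°
rotate_crank_by(-44°): θ ← 24° -44° = -20°
rotate_crank_by(-41°): θ ← -20° -41° = -61°
crank pin P = (r cos θ, r sin θ) = (23.755671, -42.856366)
h = r sin θ − e = -42.856366 − 2 = -44.856366
sin φ = h / L = -44.856366 / 251 = -0.17871062
φ = arcsin(-0.17871062) = -10.294666°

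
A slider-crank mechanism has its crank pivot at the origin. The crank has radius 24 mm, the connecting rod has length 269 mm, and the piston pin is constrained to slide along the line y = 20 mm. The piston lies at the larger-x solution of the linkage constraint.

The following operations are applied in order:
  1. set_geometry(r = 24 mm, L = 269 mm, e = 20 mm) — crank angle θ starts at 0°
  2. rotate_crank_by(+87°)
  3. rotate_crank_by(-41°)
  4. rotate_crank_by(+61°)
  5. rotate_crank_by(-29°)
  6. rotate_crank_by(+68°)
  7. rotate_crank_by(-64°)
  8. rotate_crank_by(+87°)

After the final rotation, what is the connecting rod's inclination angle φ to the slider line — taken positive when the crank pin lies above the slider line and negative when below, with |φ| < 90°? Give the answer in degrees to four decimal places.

set_geometry: r = 24 mm, L = 269 mm, e = 20 mm; θ ← 0°
rotate_crank_by(+87°): θ ← 0° +87° = 87°
rotate_crank_by(-41°): θ ← 87° -41° = 46°
rotate_crank_by(+61°): θ ← 46° +61° = 107°
rotate_crank_by(-29°): θ ← 107° -29° = 78°
rotate_crank_by(+68°): θ ← 78° +68° = 146°
rotate_crank_by(-64°): θ ← 146° -64° = 82°
rotate_crank_by(+87°): θ ← 82° +87° = 169°
crank pin P = (r cos θ, r sin θ) = (-23.559052, 4.579416)
h = r sin θ − e = 4.579416 − 20 = -15.420584
sin φ = h / L = -15.420584 / 269 = -0.05732559
φ = arcsin(-0.05732559) = -3.286316°

-3.2863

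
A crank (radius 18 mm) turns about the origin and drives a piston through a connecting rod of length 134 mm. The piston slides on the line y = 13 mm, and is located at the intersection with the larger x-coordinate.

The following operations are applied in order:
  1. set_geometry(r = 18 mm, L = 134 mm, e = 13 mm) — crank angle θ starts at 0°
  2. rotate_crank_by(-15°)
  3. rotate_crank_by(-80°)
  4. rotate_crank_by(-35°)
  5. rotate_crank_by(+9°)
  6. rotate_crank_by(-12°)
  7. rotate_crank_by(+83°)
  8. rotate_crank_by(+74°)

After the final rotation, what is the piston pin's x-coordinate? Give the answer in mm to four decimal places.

150.3234

set_geometry: r = 18 mm, L = 134 mm, e = 13 mm; θ ← 0°
rotate_crank_by(-15°): θ ← 0° -15° = -15°
rotate_crank_by(-80°): θ ← -15° -80° = -95°
rotate_crank_by(-35°): θ ← -95° -35° = -130°
rotate_crank_by(+9°): θ ← -130° +9° = -121°
rotate_crank_by(-12°): θ ← -121° -12° = -133°
rotate_crank_by(+83°): θ ← -133° +83° = -50°
rotate_crank_by(+74°): θ ← -50° +74° = 24°
crank pin P = (r cos θ, r sin θ) = (16.443818, 7.321260)
h = r sin θ − e = 7.321260 − 13 = -5.678740
x = r cos θ + √(L² − h²) = 16.443818 + √(17956.0 − 32.2481) = 16.443818 + 133.879617 = 150.323435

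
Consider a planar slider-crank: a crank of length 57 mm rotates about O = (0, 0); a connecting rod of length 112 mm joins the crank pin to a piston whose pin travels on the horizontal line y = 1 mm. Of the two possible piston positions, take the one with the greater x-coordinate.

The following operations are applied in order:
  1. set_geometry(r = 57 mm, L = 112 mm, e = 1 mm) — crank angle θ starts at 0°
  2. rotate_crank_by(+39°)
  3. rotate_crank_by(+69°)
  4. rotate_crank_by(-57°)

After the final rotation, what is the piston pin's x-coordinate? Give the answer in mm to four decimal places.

set_geometry: r = 57 mm, L = 112 mm, e = 1 mm; θ ← 0°
rotate_crank_by(+39°): θ ← 0° +39° = 39°
rotate_crank_by(+69°): θ ← 39° +69° = 108°
rotate_crank_by(-57°): θ ← 108° -57° = 51°
crank pin P = (r cos θ, r sin θ) = (35.871262, 44.297320)
h = r sin θ − e = 44.297320 − 1 = 43.297320
x = r cos θ + √(L² − h²) = 35.871262 + √(12544.0 − 1874.6579) = 35.871262 + 103.292507 = 139.163770

139.1638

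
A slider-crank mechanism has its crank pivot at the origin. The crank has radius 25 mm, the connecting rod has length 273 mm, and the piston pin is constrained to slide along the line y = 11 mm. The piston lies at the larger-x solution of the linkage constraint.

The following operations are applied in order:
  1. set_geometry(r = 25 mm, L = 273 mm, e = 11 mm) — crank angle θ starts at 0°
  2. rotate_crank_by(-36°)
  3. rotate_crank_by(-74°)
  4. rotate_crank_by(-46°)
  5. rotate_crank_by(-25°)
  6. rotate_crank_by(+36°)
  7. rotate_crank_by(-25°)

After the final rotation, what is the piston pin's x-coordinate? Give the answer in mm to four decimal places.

247.9484

set_geometry: r = 25 mm, L = 273 mm, e = 11 mm; θ ← 0°
rotate_crank_by(-36°): θ ← 0° -36° = -36°
rotate_crank_by(-74°): θ ← -36° -74° = -110°
rotate_crank_by(-46°): θ ← -110° -46° = -156°
rotate_crank_by(-25°): θ ← -156° -25° = -181°
rotate_crank_by(+36°): θ ← -181° +36° = -145°
rotate_crank_by(-25°): θ ← -145° -25° = -170°
crank pin P = (r cos θ, r sin θ) = (-24.620194, -4.341204)
h = r sin θ − e = -4.341204 − 11 = -15.341204
x = r cos θ + √(L² − h²) = -24.620194 + √(74529.0 − 235.3526) = -24.620194 + 272.568611 = 247.948417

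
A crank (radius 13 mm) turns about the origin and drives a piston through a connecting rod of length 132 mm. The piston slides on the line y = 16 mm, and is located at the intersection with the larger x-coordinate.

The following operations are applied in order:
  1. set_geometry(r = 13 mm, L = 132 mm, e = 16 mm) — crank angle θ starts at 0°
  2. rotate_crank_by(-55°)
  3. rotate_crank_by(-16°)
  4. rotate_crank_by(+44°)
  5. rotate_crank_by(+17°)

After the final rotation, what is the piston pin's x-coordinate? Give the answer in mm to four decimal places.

set_geometry: r = 13 mm, L = 132 mm, e = 16 mm; θ ← 0°
rotate_crank_by(-55°): θ ← 0° -55° = -55°
rotate_crank_by(-16°): θ ← -55° -16° = -71°
rotate_crank_by(+44°): θ ← -71° +44° = -27°
rotate_crank_by(+17°): θ ← -27° +17° = -10°
crank pin P = (r cos θ, r sin θ) = (12.802501, -2.257426)
h = r sin θ − e = -2.257426 − 16 = -18.257426
x = r cos θ + √(L² − h²) = 12.802501 + √(17424.0 − 333.3336) = 12.802501 + 130.731275 = 143.533776

143.5338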